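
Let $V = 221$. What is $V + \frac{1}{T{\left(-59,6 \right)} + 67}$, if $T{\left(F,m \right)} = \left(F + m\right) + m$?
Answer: $\frac{4421}{20} \approx 221.05$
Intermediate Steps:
$T{\left(F,m \right)} = F + 2 m$
$V + \frac{1}{T{\left(-59,6 \right)} + 67} = 221 + \frac{1}{\left(-59 + 2 \cdot 6\right) + 67} = 221 + \frac{1}{\left(-59 + 12\right) + 67} = 221 + \frac{1}{-47 + 67} = 221 + \frac{1}{20} = \frac{4421}{20}$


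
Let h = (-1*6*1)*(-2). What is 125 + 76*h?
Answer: 1037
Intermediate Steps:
h = 12 (h = -6*1*(-2) = -6*(-2) = 12)
125 + 76*h = 125 + 76*12 = 125 + 912 = 1037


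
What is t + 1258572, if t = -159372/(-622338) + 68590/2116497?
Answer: 276293642420437216/219529418331 ≈ 1.2586e+6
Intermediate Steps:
t = 63332753884/219529418331 (t = -159372*(-1/622338) + 68590*(1/2116497) = 26562/103723 + 68590/2116497 = 63332753884/219529418331 ≈ 0.28849)
t + 1258572 = 63332753884/219529418331 + 1258572 = 276293642420437216/219529418331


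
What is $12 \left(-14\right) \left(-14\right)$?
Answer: $2352$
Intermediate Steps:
$12 \left(-14\right) \left(-14\right) = \left(-168\right) \left(-14\right) = 2352$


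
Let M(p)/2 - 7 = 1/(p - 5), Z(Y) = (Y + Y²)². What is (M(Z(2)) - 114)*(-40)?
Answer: 123920/31 ≈ 3997.4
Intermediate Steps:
M(p) = 14 + 2/(-5 + p) (M(p) = 14 + 2/(p - 5) = 14 + 2/(-5 + p))
(M(Z(2)) - 114)*(-40) = (2*(-34 + 7*(2²*(1 + 2)²))/(-5 + 2²*(1 + 2)²) - 114)*(-40) = (2*(-34 + 7*(4*3²))/(-5 + 4*3²) - 114)*(-40) = (2*(-34 + 7*(4*9))/(-5 + 4*9) - 114)*(-40) = (2*(-34 + 7*36)/(-5 + 36) - 114)*(-40) = (2*(-34 + 252)/31 - 114)*(-40) = (2*(1/31)*218 - 114)*(-40) = (436/31 - 114)*(-40) = -3098/31*(-40) = 123920/31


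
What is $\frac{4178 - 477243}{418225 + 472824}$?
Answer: $- \frac{473065}{891049} \approx -0.53091$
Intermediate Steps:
$\frac{4178 - 477243}{418225 + 472824} = - \frac{473065}{891049}$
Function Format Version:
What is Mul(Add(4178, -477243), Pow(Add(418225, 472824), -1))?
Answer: Rational(-473065, 891049) ≈ -0.53091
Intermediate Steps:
Mul(Add(4178, -477243), Pow(Add(418225, 472824), -1)) = Mul(-473065, Pow(891049, -1)) = Mul(-473065, Rational(1, 891049)) = Rational(-473065, 891049)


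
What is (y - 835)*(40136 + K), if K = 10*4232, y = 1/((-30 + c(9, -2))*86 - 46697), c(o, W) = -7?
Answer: -3434207140496/49879 ≈ -6.8851e+7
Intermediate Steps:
y = -1/49879 (y = 1/((-30 - 7)*86 - 46697) = 1/(-37*86 - 46697) = 1/(-3182 - 46697) = 1/(-49879) = -1/49879 ≈ -2.0049e-5)
K = 42320
(y - 835)*(40136 + K) = (-1/49879 - 835)*(40136 + 42320) = -41648966/49879*82456 = -3434207140496/49879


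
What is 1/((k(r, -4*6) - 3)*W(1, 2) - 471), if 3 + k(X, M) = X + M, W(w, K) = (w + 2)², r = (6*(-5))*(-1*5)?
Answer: 1/609 ≈ 0.0016420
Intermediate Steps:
r = 150 (r = -30*(-5) = 150)
W(w, K) = (2 + w)²
k(X, M) = -3 + M + X (k(X, M) = -3 + (X + M) = -3 + (M + X) = -3 + M + X)
1/((k(r, -4*6) - 3)*W(1, 2) - 471) = 1/(((-3 - 4*6 + 150) - 3)*(2 + 1)² - 471) = 1/(((-3 - 24 + 150) - 3)*3² - 471) = 1/((123 - 3)*9 - 471) = 1/(120*9 - 471) = 1/(1080 - 471) = 1/609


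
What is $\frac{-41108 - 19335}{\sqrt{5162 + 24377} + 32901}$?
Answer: $- \frac{1988635143}{1082446262} + \frac{60443 \sqrt{29539}}{1082446262} \approx -1.8276$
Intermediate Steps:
$\frac{-41108 - 19335}{\sqrt{5162 + 24377} + 32901} = - \frac{60443}{\sqrt{29539} + 32901} = - \frac{60443}{32901 + \sqrt{29539}}$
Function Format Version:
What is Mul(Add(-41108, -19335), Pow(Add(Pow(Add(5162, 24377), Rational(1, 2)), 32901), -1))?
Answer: Add(Rational(-1988635143, 1082446262), Mul(Rational(60443, 1082446262), Pow(29539, Rational(1, 2)))) ≈ -1.8276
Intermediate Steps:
Mul(Add(-41108, -19335), Pow(Add(Pow(Add(5162, 24377), Rational(1, 2)), 32901), -1)) = Mul(-60443, Pow(Add(Pow(29539, Rational(1, 2)), 32901), -1)) = Mul(-60443, Pow(Add(32901, Pow(29539, Rational(1, 2))), -1))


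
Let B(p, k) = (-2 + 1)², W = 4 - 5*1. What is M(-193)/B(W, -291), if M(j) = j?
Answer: -193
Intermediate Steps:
W = -1 (W = 4 - 5 = -1)
B(p, k) = 1 (B(p, k) = (-1)² = 1)
M(-193)/B(W, -291) = -193/1 = -193*1 = -193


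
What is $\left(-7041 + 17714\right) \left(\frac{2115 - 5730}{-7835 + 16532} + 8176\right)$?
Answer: $\frac{19458536599}{223} \approx 8.7258 \cdot 10^{7}$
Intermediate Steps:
$\left(-7041 + 17714\right) \left(\frac{2115 - 5730}{-7835 + 16532} + 8176\right) = 10673 \left(- \frac{3615}{8697} + 8176\right) = 10673 \left(\left(-3615\right) \frac{1}{8697} + 8176\right) = 10673 \left(- \frac{1205}{2899} + 8176\right) = 10673 \cdot \frac{23701019}{2899} = \frac{19458536599}{223}$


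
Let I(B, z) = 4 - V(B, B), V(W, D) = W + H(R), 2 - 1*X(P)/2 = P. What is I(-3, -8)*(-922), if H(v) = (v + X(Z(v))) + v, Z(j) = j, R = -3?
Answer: -2766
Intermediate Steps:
X(P) = 4 - 2*P
H(v) = 4 (H(v) = (v + (4 - 2*v)) + v = (4 - v) + v = 4)
V(W, D) = 4 + W (V(W, D) = W + 4 = 4 + W)
I(B, z) = -B (I(B, z) = 4 - (4 + B) = 4 + (-4 - B) = -B)
I(-3, -8)*(-922) = -1*(-3)*(-922) = 3*(-922) = -2766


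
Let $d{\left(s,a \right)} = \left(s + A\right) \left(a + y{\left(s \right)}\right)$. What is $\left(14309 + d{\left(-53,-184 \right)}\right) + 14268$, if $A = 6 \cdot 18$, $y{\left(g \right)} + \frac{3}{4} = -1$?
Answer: $\frac{73443}{4} \approx 18361.0$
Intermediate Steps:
$y{\left(g \right)} = - \frac{7}{4}$ ($y{\left(g \right)} = - \frac{3}{4} - 1 = - \frac{7}{4}$)
$A = 108$
$d{\left(s,a \right)} = \left(108 + s\right) \left(- \frac{7}{4} + a\right)$ ($d{\left(s,a \right)} = \left(s + 108\right) \left(a - \frac{7}{4}\right) = \left(108 + s\right) \left(- \frac{7}{4} + a\right)$)
$\left(14309 + d{\left(-53,-184 \right)}\right) + 14268 = \left(14309 - \frac{40865}{4}\right) + 14268 = \frac{16371}{4} + 14268 = \frac{73443}{4}$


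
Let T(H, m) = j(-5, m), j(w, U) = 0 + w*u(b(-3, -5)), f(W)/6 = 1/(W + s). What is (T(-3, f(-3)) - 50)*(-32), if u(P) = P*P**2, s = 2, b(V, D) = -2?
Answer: 320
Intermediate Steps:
u(P) = P**3
f(W) = 6/(2 + W) (f(W) = 6/(W + 2) = 6/(2 + W))
j(w, U) = -8*w (j(w, U) = 0 + w*(-2)**3 = 0 + w*(-8) = 0 - 8*w = -8*w)
T(H, m) = 40 (T(H, m) = -8*(-5) = 40)
(T(-3, f(-3)) - 50)*(-32) = (40 - 50)*(-32) = -10*(-32) = 320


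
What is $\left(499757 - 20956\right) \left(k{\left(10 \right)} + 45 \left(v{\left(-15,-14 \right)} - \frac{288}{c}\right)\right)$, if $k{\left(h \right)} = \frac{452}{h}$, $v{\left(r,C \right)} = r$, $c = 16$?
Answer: $- \frac{3446888399}{5} \approx -6.8938 \cdot 10^{8}$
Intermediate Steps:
$\left(499757 - 20956\right) \left(k{\left(10 \right)} + 45 \left(v{\left(-15,-14 \right)} - \frac{288}{c}\right)\right) = \left(499757 - 20956\right) \left(\frac{452}{10} + 45 \left(-15 - \frac{288}{16}\right)\right) = 478801 \left(452 \cdot \frac{1}{10} + 45 \left(-15 - 18\right)\right) = 478801 \left(\frac{226}{5} + 45 \left(-15 - 18\right)\right) = 478801 \left(\frac{226}{5} + 45 \left(-33\right)\right) = 478801 \left(\frac{226}{5} - 1485\right) = 478801 \left(- \frac{7199}{5}\right) = - \frac{3446888399}{5}$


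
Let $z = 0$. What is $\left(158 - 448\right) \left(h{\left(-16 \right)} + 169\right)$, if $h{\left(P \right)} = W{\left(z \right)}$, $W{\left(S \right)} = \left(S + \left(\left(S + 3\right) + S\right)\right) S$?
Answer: $-49010$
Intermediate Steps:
$W{\left(S \right)} = S \left(3 + 3 S\right)$ ($W{\left(S \right)} = \left(S + \left(\left(3 + S\right) + S\right)\right) S = \left(S + \left(3 + 2 S\right)\right) S = \left(3 + 3 S\right) S = S \left(3 + 3 S\right)$)
$h{\left(P \right)} = 0$ ($h{\left(P \right)} = 3 \cdot 0 \left(1 + 0\right) = 3 \cdot 0 \cdot 1 = 0$)
$\left(158 - 448\right) \left(h{\left(-16 \right)} + 169\right) = \left(158 - 448\right) \left(0 + 169\right) = \left(-290\right) 169 = -49010$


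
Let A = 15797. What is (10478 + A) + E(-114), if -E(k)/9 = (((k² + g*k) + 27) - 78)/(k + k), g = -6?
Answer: 2037787/76 ≈ 26813.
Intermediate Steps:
E(k) = -9*(-51 + k² - 6*k)/(2*k) (E(k) = -9*(((k² - 6*k) + 27) - 78)/(k + k) = -9*((27 + k² - 6*k) - 78)/(2*k) = -9*(-51 + k² - 6*k)*1/(2*k) = -9*(-51 + k² - 6*k)/(2*k))
(10478 + A) + E(-114) = (10478 + 15797) + (9/2)*(51 - 1*(-114)*(-6 - 114))/(-114) = 26275 + (9/2)*(-1/114)*(51 - 1*(-114)*(-120)) = 26275 + (9/2)*(-1/114)*(51 - 13680) = 26275 + (9/2)*(-1/114)*(-13629) = 26275 + 40887/76 = 2037787/76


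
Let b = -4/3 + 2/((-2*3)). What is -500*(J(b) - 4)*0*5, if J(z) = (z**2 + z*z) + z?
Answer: 0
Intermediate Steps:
b = -5/3 (b = -4*1/3 + 2/(-6) = -4/3 + 2*(-1/6) = -4/3 - 1/3 = -5/3 ≈ -1.6667)
J(z) = z + 2*z**2 (J(z) = (z**2 + z**2) + z = 2*z**2 + z = z + 2*z**2)
-500*(J(b) - 4)*0*5 = -500*(-5*(1 + 2*(-5/3))/3 - 4)*0*5 = -500*(-5*(1 - 10/3)/3 - 4)*0 = -500*(-5/3*(-7/3) - 4)*0 = -500*(35/9 - 4)*0 = -(-500)*0/9 = -500*0 = 0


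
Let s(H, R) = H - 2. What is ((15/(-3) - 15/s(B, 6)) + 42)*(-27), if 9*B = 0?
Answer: -2403/2 ≈ -1201.5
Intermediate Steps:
B = 0 (B = (⅑)*0 = 0)
s(H, R) = -2 + H
((15/(-3) - 15/s(B, 6)) + 42)*(-27) = ((15/(-3) - 15/(-2 + 0)) + 42)*(-27) = ((15*(-⅓) - 15/(-2)) + 42)*(-27) = ((-5 - 15*(-½)) + 42)*(-27) = ((-5 + 15/2) + 42)*(-27) = (5/2 + 42)*(-27) = (89/2)*(-27) = -2403/2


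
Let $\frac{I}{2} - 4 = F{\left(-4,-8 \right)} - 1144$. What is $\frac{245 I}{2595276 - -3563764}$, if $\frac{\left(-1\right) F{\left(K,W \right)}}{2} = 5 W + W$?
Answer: $- \frac{12789}{153976} \approx -0.083058$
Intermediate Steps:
$F{\left(K,W \right)} = - 12 W$ ($F{\left(K,W \right)} = - 2 \left(5 W + W\right) = - 2 \cdot 6 W = - 12 W$)
$I = -2088$ ($I = 8 + 2 \left(\left(-12\right) \left(-8\right) - 1144\right) = 8 + 2 \left(96 - 1144\right) = 8 + 2 \left(-1048\right) = 8 - 2096 = -2088$)
$\frac{245 I}{2595276 - -3563764} = \frac{245 \left(-2088\right)}{2595276 - -3563764} = - \frac{511560}{2595276 + 3563764} = - \frac{511560}{6159040} = \left(-511560\right) \frac{1}{6159040} = - \frac{12789}{153976}$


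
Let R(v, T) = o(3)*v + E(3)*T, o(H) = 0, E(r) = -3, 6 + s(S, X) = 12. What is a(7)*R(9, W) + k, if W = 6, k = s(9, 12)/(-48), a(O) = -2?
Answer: 287/8 ≈ 35.875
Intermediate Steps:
s(S, X) = 6 (s(S, X) = -6 + 12 = 6)
k = -1/8 (k = 6/(-48) = 6*(-1/48) = -1/8 ≈ -0.12500)
R(v, T) = -3*T (R(v, T) = 0*v - 3*T = 0 - 3*T = -3*T)
a(7)*R(9, W) + k = -(-6)*6 - 1/8 = -2*(-18) - 1/8 = 36 - 1/8 = 287/8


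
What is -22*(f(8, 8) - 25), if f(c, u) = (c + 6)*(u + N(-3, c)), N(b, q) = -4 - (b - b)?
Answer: -682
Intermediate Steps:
N(b, q) = -4 (N(b, q) = -4 - 1*0 = -4 + 0 = -4)
f(c, u) = (-4 + u)*(6 + c) (f(c, u) = (c + 6)*(u - 4) = (6 + c)*(-4 + u) = (-4 + u)*(6 + c))
-22*(f(8, 8) - 25) = -22*((-24 - 4*8 + 6*8 + 8*8) - 25) = -22*((-24 - 32 + 48 + 64) - 25) = -22*(56 - 25) = -22*31 = -682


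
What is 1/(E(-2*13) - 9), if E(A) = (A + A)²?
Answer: 1/2695 ≈ 0.00037106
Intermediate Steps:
E(A) = 4*A² (E(A) = (2*A)² = 4*A²)
1/(E(-2*13) - 9) = 1/(4*(-2*13)² - 9) = 1/(4*(-26)² - 9) = 1/(4*676 - 9) = 1/(2704 - 9) = 1/2695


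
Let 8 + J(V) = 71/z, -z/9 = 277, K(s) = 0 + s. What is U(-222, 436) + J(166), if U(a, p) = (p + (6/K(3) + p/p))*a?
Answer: -242982809/2493 ≈ -97466.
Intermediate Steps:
K(s) = s
z = -2493 (z = -9*277 = -2493)
J(V) = -20015/2493 (J(V) = -8 + 71/(-2493) = -8 + 71*(-1/2493) = -8 - 71/2493 = -20015/2493)
U(a, p) = a*(3 + p) (U(a, p) = (p + (6/3 + p/p))*a = (p + (6*(1/3) + 1))*a = (p + (2 + 1))*a = (p + 3)*a = (3 + p)*a = a*(3 + p))
U(-222, 436) + J(166) = -222*(3 + 436) - 20015/2493 = -222*439 - 20015/2493 = -97458 - 20015/2493 = -242982809/2493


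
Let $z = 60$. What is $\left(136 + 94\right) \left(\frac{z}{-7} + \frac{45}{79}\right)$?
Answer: $- \frac{1017750}{553} \approx -1840.4$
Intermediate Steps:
$\left(136 + 94\right) \left(\frac{z}{-7} + \frac{45}{79}\right) = \left(136 + 94\right) \left(\frac{60}{-7} + \frac{45}{79}\right) = 230 \left(60 \left(- \frac{1}{7}\right) + 45 \cdot \frac{1}{79}\right) = 230 \left(- \frac{60}{7} + \frac{45}{79}\right) = 230 \left(- \frac{4425}{553}\right) = - \frac{1017750}{553}$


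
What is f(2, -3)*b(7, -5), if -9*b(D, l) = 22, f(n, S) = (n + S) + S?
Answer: 88/9 ≈ 9.7778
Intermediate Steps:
f(n, S) = n + 2*S (f(n, S) = (S + n) + S = n + 2*S)
b(D, l) = -22/9 (b(D, l) = -1/9*22 = -22/9)
f(2, -3)*b(7, -5) = (2 + 2*(-3))*(-22/9) = (2 - 6)*(-22/9) = -4*(-22/9) = 88/9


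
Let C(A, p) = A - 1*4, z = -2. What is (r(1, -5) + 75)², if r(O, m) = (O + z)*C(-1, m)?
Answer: 6400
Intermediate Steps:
C(A, p) = -4 + A (C(A, p) = A - 4 = -4 + A)
r(O, m) = 10 - 5*O (r(O, m) = (O - 2)*(-4 - 1) = (-2 + O)*(-5) = 10 - 5*O)
(r(1, -5) + 75)² = ((10 - 5*1) + 75)² = ((10 - 5) + 75)² = (5 + 75)² = 80² = 6400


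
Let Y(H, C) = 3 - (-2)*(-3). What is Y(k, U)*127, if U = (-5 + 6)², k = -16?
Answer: -381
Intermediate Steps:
U = 1 (U = 1² = 1)
Y(H, C) = -3 (Y(H, C) = 3 - 1*6 = 3 - 6 = -3)
Y(k, U)*127 = -3*127 = -381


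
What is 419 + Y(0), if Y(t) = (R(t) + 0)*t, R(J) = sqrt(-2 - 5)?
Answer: 419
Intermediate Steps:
R(J) = I*sqrt(7) (R(J) = sqrt(-7) = I*sqrt(7))
Y(t) = I*t*sqrt(7) (Y(t) = (I*sqrt(7) + 0)*t = (I*sqrt(7))*t = I*t*sqrt(7))
419 + Y(0) = 419 + I*0*sqrt(7) = 419 + 0 = 419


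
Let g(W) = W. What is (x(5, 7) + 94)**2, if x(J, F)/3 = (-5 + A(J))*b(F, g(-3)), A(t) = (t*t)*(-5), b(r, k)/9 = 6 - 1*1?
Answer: 304711936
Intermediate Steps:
b(r, k) = 45 (b(r, k) = 9*(6 - 1*1) = 9*(6 - 1) = 9*5 = 45)
A(t) = -5*t**2 (A(t) = t**2*(-5) = -5*t**2)
x(J, F) = -675 - 675*J**2 (x(J, F) = 3*((-5 - 5*J**2)*45) = 3*(-225 - 225*J**2) = -675 - 675*J**2)
(x(5, 7) + 94)**2 = ((-675 - 675*5**2) + 94)**2 = ((-675 - 675*25) + 94)**2 = ((-675 - 16875) + 94)**2 = (-17550 + 94)**2 = (-17456)**2 = 304711936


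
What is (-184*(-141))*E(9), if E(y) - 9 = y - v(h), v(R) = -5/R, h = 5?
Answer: 492936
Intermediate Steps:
E(y) = 10 + y (E(y) = 9 + (y - (-5)/5) = 9 + (y - 1*(-1)) = 9 + (y + 1) = 9 + (1 + y) = 10 + y)
(-184*(-141))*E(9) = (-184*(-141))*(10 + 9) = 25944*19 = 492936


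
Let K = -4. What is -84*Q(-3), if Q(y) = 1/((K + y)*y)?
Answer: -4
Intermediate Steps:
Q(y) = 1/(y*(-4 + y)) (Q(y) = 1/((-4 + y)*y) = 1/(y*(-4 + y)))
-84*Q(-3) = -84/((-3)*(-4 - 3)) = -(-28)/(-7) = -(-28)*(-1)/7 = -84*1/21 = -4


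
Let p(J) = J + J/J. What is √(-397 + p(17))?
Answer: I*√379 ≈ 19.468*I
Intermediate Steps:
p(J) = 1 + J (p(J) = J + 1 = 1 + J)
√(-397 + p(17)) = √(-397 + (1 + 17)) = √(-397 + 18) = √(-379) = I*√379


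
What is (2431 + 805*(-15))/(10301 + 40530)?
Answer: -9644/50831 ≈ -0.18973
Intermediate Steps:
(2431 + 805*(-15))/(10301 + 40530) = (2431 - 12075)/50831 = -9644*1/50831 = -9644/50831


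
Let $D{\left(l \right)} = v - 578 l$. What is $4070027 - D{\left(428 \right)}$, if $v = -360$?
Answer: $4317771$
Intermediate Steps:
$D{\left(l \right)} = -360 - 578 l$
$4070027 - D{\left(428 \right)} = 4070027 - \left(-360 - 247384\right) = 4070027 - -247744 = 4070027 + 247744 = 4317771$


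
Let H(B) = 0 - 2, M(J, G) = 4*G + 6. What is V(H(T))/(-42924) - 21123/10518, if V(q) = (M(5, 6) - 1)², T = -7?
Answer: -152588215/75245772 ≈ -2.0279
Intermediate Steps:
M(J, G) = 6 + 4*G
H(B) = -2
V(q) = 841 (V(q) = ((6 + 4*6) - 1)² = ((6 + 24) - 1)² = (30 - 1)² = 29² = 841)
V(H(T))/(-42924) - 21123/10518 = 841/(-42924) - 21123/10518 = 841*(-1/42924) - 21123*1/10518 = -841/42924 - 7041/3506 = -152588215/75245772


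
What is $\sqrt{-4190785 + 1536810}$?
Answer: $5 i \sqrt{106159} \approx 1629.1 i$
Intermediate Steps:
$\sqrt{-4190785 + 1536810} = \sqrt{-2653975} = 5 i \sqrt{106159}$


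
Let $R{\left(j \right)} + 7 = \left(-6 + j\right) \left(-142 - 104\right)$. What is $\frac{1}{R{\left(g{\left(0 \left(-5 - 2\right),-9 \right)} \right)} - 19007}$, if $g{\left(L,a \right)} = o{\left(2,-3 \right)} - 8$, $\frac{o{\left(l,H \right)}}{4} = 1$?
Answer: $- \frac{1}{16554} \approx -6.0408 \cdot 10^{-5}$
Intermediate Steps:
$o{\left(l,H \right)} = 4$ ($o{\left(l,H \right)} = 4 \cdot 1 = 4$)
$g{\left(L,a \right)} = -4$ ($g{\left(L,a \right)} = 4 - 8 = -4$)
$R{\left(j \right)} = 1469 - 246 j$ ($R{\left(j \right)} = -7 + \left(-6 + j\right) \left(-142 - 104\right) = -7 + \left(-6 + j\right) \left(-246\right) = -7 - \left(-1476 + 246 j\right) = 1469 - 246 j$)
$\frac{1}{R{\left(g{\left(0 \left(-5 - 2\right),-9 \right)} \right)} - 19007} = \frac{1}{\left(1469 - -984\right) - 19007} = \frac{1}{\left(1469 + 984\right) - 19007} = \frac{1}{2453 - 19007} = \frac{1}{-16554} = - \frac{1}{16554}$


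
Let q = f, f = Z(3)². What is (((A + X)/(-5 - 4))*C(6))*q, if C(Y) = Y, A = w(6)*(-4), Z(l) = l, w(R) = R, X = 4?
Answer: 120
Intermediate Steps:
A = -24 (A = 6*(-4) = -24)
f = 9 (f = 3² = 9)
q = 9
(((A + X)/(-5 - 4))*C(6))*q = (((-24 + 4)/(-5 - 4))*6)*9 = (-20/(-9)*6)*9 = (-20*(-⅑)*6)*9 = ((20/9)*6)*9 = (40/3)*9 = 120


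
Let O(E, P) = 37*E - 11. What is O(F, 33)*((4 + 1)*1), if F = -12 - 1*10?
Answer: -4125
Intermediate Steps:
F = -22 (F = -12 - 10 = -22)
O(E, P) = -11 + 37*E
O(F, 33)*((4 + 1)*1) = (-11 + 37*(-22))*((4 + 1)*1) = (-11 - 814)*(5*1) = -825*5 = -4125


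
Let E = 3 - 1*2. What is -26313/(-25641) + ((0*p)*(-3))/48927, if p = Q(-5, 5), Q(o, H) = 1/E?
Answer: 1253/1221 ≈ 1.0262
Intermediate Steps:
E = 1 (E = 3 - 2 = 1)
Q(o, H) = 1 (Q(o, H) = 1/1 = 1)
p = 1
-26313/(-25641) + ((0*p)*(-3))/48927 = -26313/(-25641) + ((0*1)*(-3))/48927 = -26313*(-1/25641) + (0*(-3))*(1/48927) = 1253/1221 + 0*(1/48927) = 1253/1221 + 0 = 1253/1221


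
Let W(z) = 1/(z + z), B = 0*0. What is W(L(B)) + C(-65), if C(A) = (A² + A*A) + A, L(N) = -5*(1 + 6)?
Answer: 586949/70 ≈ 8385.0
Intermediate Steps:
B = 0
L(N) = -35 (L(N) = -5*7 = -35)
C(A) = A + 2*A² (C(A) = (A² + A²) + A = 2*A² + A = A + 2*A²)
W(z) = 1/(2*z)
W(L(B)) + C(-65) = (½)/(-35) - 65*(1 + 2*(-65)) = (½)*(-1/35) - 65*(1 - 130) = -1/70 - 65*(-129) = -1/70 + 8385 = 586949/70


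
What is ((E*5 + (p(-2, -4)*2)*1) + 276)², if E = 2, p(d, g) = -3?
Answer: 78400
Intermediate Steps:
((E*5 + (p(-2, -4)*2)*1) + 276)² = ((2*5 - 3*2*1) + 276)² = ((10 - 6*1) + 276)² = ((10 - 6) + 276)² = (4 + 276)² = 280² = 78400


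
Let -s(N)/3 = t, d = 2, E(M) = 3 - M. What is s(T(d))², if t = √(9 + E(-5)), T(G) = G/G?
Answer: 153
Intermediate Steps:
T(G) = 1
t = √17 (t = √(9 + (3 - 1*(-5))) = √(9 + (3 + 5)) = √(9 + 8) = √17 ≈ 4.1231)
s(N) = -3*√17
s(T(d))² = (-3*√17)² = 153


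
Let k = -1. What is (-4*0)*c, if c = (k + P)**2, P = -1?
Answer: 0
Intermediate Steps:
c = 4 (c = (-1 - 1)**2 = (-2)**2 = 4)
(-4*0)*c = -4*0*4 = 0*4 = 0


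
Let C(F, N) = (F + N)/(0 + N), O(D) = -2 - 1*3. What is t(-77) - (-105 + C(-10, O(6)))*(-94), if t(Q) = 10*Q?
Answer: -10358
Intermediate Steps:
O(D) = -5 (O(D) = -2 - 3 = -5)
C(F, N) = (F + N)/N
t(-77) - (-105 + C(-10, O(6)))*(-94) = 10*(-77) - (-105 + (-10 - 5)/(-5))*(-94) = -770 - (-105 - 1/5*(-15))*(-94) = -770 - (-105 + 3)*(-94) = -770 - (-102)*(-94) = -770 - 1*9588 = -770 - 9588 = -10358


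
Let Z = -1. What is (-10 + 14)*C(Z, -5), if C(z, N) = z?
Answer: -4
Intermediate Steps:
(-10 + 14)*C(Z, -5) = (-10 + 14)*(-1) = 4*(-1) = -4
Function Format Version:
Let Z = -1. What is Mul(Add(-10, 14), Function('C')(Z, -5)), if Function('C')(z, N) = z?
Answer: -4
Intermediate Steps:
Mul(Add(-10, 14), Function('C')(Z, -5)) = Mul(Add(-10, 14), -1) = Mul(4, -1) = -4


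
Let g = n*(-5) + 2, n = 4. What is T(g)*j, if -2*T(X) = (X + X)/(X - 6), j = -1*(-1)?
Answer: -¾ ≈ -0.75000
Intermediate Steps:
j = 1
g = -18 (g = 4*(-5) + 2 = -20 + 2 = -18)
T(X) = -X/(-6 + X) (T(X) = -(X + X)/(2*(X - 6)) = -2*X/(2*(-6 + X)) = -X/(-6 + X))
T(g)*j = -1*(-18)/(-6 - 18)*1 = -1*(-18)/(-24)*1 = -1*(-18)*(-1/24)*1 = -¾*1 = -¾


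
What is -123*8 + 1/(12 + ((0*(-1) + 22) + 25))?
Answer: -58055/59 ≈ -983.98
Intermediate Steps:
-123*8 + 1/(12 + ((0*(-1) + 22) + 25)) = -984 + 1/(12 + ((0 + 22) + 25)) = -984 + 1/(12 + (22 + 25)) = -984 + 1/(12 + 47) = -984 + 1/59 = -58055/59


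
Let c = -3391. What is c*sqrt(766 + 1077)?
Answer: -3391*sqrt(1843) ≈ -1.4558e+5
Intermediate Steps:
c*sqrt(766 + 1077) = -3391*sqrt(766 + 1077) = -3391*sqrt(1843)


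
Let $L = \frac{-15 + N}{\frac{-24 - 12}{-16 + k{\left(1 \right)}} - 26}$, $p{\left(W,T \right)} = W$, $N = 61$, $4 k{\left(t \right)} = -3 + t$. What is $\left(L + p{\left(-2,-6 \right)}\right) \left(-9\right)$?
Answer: $\frac{4635}{131} \approx 35.382$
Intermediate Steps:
$k{\left(t \right)} = - \frac{3}{4} + \frac{t}{4}$ ($k{\left(t \right)} = \frac{-3 + t}{4} = - \frac{3}{4} + \frac{t}{4}$)
$L = - \frac{253}{131}$ ($L = \frac{-15 + 61}{\frac{-24 - 12}{-16 + \left(- \frac{3}{4} + \frac{1}{4} \cdot 1\right)} - 26} = \frac{46}{- \frac{36}{-16 + \left(- \frac{3}{4} + \frac{1}{4}\right)} - 26} = \frac{46}{- \frac{36}{-16 - \frac{1}{2}} - 26} = \frac{46}{- \frac{36}{- \frac{33}{2}} - 26} = \frac{46}{\left(-36\right) \left(- \frac{2}{33}\right) - 26} = \frac{46}{\frac{24}{11} - 26} = \frac{46}{- \frac{262}{11}} = 46 \left(- \frac{11}{262}\right) = - \frac{253}{131} \approx -1.9313$)
$\left(L + p{\left(-2,-6 \right)}\right) \left(-9\right) = \left(- \frac{253}{131} - 2\right) \left(-9\right) = \left(- \frac{515}{131}\right) \left(-9\right) = \frac{4635}{131}$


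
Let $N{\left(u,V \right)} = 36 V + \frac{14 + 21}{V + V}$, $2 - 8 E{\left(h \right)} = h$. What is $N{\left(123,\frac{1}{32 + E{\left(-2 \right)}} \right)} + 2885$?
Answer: $\frac{898263}{260} \approx 3454.9$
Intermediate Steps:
$E{\left(h \right)} = \frac{1}{4} - \frac{h}{8}$
$N{\left(u,V \right)} = 36 V + \frac{35}{2 V}$
$N{\left(123,\frac{1}{32 + E{\left(-2 \right)}} \right)} + 2885 = \left(\frac{36}{32 + \left(\frac{1}{4} - - \frac{1}{4}\right)} + \frac{35}{2 \frac{1}{32 + \left(\frac{1}{4} - - \frac{1}{4}\right)}}\right) + 2885 = \left(\frac{36}{32 + \left(\frac{1}{4} + \frac{1}{4}\right)} + \frac{35}{2 \frac{1}{32 + \left(\frac{1}{4} + \frac{1}{4}\right)}}\right) + 2885 = \left(\frac{36}{32 + \frac{1}{2}} + \frac{35}{2 \frac{1}{32 + \frac{1}{2}}}\right) + 2885 = \left(\frac{36}{\frac{65}{2}} + \frac{35}{2 \frac{1}{\frac{65}{2}}}\right) + 2885 = \left(36 \cdot \frac{2}{65} + \frac{35}{2 \cdot \frac{2}{65}}\right) + 2885 = \left(\frac{72}{65} + \frac{35}{2} \cdot \frac{65}{2}\right) + 2885 = \left(\frac{72}{65} + \frac{2275}{4}\right) + 2885 = \frac{148163}{260} + 2885 = \frac{898263}{260}$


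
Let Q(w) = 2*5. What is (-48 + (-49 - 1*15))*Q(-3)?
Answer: -1120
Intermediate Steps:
Q(w) = 10
(-48 + (-49 - 1*15))*Q(-3) = (-48 + (-49 - 1*15))*10 = (-48 + (-49 - 15))*10 = (-48 - 64)*10 = -112*10 = -1120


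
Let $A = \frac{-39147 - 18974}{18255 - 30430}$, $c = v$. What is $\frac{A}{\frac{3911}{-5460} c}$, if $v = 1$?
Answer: $- \frac{63468132}{9523285} \approx -6.6645$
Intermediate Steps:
$c = 1$
$A = \frac{58121}{12175}$ ($A = - \frac{58121}{-12175} = \left(-58121\right) \left(- \frac{1}{12175}\right) = \frac{58121}{12175} \approx 4.7738$)
$\frac{A}{\frac{3911}{-5460} c} = \frac{58121}{12175 \frac{3911}{-5460} \cdot 1} = \frac{58121}{12175 \cdot 3911 \left(- \frac{1}{5460}\right) 1} = \frac{58121}{12175 \left(\left(- \frac{3911}{5460}\right) 1\right)} = \frac{58121}{12175 \left(- \frac{3911}{5460}\right)} = \frac{58121}{12175} \left(- \frac{5460}{3911}\right) = - \frac{63468132}{9523285}$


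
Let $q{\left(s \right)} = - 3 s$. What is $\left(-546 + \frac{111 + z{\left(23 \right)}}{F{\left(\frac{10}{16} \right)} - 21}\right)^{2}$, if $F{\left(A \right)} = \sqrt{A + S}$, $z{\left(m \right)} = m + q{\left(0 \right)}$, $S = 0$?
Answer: $\frac{3787189163140}{12411529} + \frac{1043093520 \sqrt{10}}{12411529} \approx 3.054 \cdot 10^{5}$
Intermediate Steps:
$z{\left(m \right)} = m$ ($z{\left(m \right)} = m - 0 = m + 0 = m$)
$F{\left(A \right)} = \sqrt{A}$ ($F{\left(A \right)} = \sqrt{A + 0} = \sqrt{A}$)
$\left(-546 + \frac{111 + z{\left(23 \right)}}{F{\left(\frac{10}{16} \right)} - 21}\right)^{2} = \left(-546 + \frac{111 + 23}{\sqrt{\frac{10}{16}} - 21}\right)^{2} = \left(-546 + \frac{134}{\sqrt{10 \cdot \frac{1}{16}} - 21}\right)^{2} = \left(-546 + \frac{134}{\sqrt{\frac{5}{8}} - 21}\right)^{2} = \left(-546 + \frac{134}{\frac{\sqrt{10}}{4} - 21}\right)^{2} = \left(-546 + \frac{134}{-21 + \frac{\sqrt{10}}{4}}\right)^{2}$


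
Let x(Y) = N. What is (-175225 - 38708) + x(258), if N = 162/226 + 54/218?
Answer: -2635000881/12317 ≈ -2.1393e+5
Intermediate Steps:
N = 11880/12317 (N = 162*(1/226) + 54*(1/218) = 81/113 + 27/109 = 11880/12317 ≈ 0.96452)
x(Y) = 11880/12317
(-175225 - 38708) + x(258) = (-175225 - 38708) + 11880/12317 = -213933 + 11880/12317 = -2635000881/12317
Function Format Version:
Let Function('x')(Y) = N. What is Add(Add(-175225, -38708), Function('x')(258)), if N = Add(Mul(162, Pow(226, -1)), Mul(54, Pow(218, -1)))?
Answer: Rational(-2635000881, 12317) ≈ -2.1393e+5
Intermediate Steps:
N = Rational(11880, 12317) (N = Add(Mul(162, Rational(1, 226)), Mul(54, Rational(1, 218))) = Add(Rational(81, 113), Rational(27, 109)) = Rational(11880, 12317) ≈ 0.96452)
Function('x')(Y) = Rational(11880, 12317)
Add(Add(-175225, -38708), Function('x')(258)) = Add(Add(-175225, -38708), Rational(11880, 12317)) = Add(-213933, Rational(11880, 12317)) = Rational(-2635000881, 12317)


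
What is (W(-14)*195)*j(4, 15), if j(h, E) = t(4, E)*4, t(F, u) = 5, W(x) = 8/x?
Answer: -15600/7 ≈ -2228.6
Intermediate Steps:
j(h, E) = 20 (j(h, E) = 5*4 = 20)
(W(-14)*195)*j(4, 15) = ((8/(-14))*195)*20 = ((8*(-1/14))*195)*20 = -4/7*195*20 = -780/7*20 = -15600/7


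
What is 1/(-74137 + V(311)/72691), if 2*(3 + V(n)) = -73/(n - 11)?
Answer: -43614600/3233455602073 ≈ -1.3489e-5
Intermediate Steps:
V(n) = -3 - 73/(2*(-11 + n)) (V(n) = -3 + (-73/(n - 11))/2 = -3 + (-73/(-11 + n))/2 = -3 - 73/(2*(-11 + n)))
1/(-74137 + V(311)/72691) = 1/(-74137 + ((-7 - 6*311)/(2*(-11 + 311)))/72691) = 1/(-74137 + ((1/2)*(-7 - 1866)/300)*(1/72691)) = 1/(-74137 + ((1/2)*(1/300)*(-1873))*(1/72691)) = 1/(-74137 - 1873/600*1/72691) = 1/(-74137 - 1873/43614600) = 1/(-3233455602073/43614600) = -43614600/3233455602073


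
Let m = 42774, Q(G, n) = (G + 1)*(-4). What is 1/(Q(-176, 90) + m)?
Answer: 1/43474 ≈ 2.3002e-5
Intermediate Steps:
Q(G, n) = -4 - 4*G (Q(G, n) = (1 + G)*(-4) = -4 - 4*G)
1/(Q(-176, 90) + m) = 1/((-4 - 4*(-176)) + 42774) = 1/((-4 + 704) + 42774) = 1/(700 + 42774) = 1/43474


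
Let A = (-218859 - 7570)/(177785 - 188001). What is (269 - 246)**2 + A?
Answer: 5630693/10216 ≈ 551.16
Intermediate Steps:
A = 226429/10216 (A = -226429/(-10216) = -226429*(-1/10216) = 226429/10216 ≈ 22.164)
(269 - 246)**2 + A = (269 - 246)**2 + 226429/10216 = 23**2 + 226429/10216 = 529 + 226429/10216 = 5630693/10216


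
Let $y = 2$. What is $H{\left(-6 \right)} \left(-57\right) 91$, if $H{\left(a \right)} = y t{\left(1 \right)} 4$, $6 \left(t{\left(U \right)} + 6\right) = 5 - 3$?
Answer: $235144$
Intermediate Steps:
$t{\left(U \right)} = - \frac{17}{3}$ ($t{\left(U \right)} = -6 + \frac{5 - 3}{6} = -6 + \frac{1}{6} \cdot 2 = -6 + \frac{1}{3} = - \frac{17}{3}$)
$H{\left(a \right)} = - \frac{136}{3}$ ($H{\left(a \right)} = 2 \left(- \frac{17}{3}\right) 4 = \left(- \frac{34}{3}\right) 4 = - \frac{136}{3}$)
$H{\left(-6 \right)} \left(-57\right) 91 = \left(- \frac{136}{3}\right) \left(-57\right) 91 = 2584 \cdot 91 = 235144$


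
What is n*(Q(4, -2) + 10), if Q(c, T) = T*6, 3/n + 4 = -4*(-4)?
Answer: -½ ≈ -0.50000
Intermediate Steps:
n = ¼ (n = 3/(-4 - 4*(-4)) = 3/(-4 + 16) = 3/12 = 3*(1/12) = ¼ ≈ 0.25000)
Q(c, T) = 6*T
n*(Q(4, -2) + 10) = (6*(-2) + 10)/4 = (-12 + 10)/4 = (¼)*(-2) = -½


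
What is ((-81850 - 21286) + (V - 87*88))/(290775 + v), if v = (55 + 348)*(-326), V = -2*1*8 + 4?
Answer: -110804/159397 ≈ -0.69514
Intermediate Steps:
V = -12 (V = -2*8 + 4 = -16 + 4 = -12)
v = -131378 (v = 403*(-326) = -131378)
((-81850 - 21286) + (V - 87*88))/(290775 + v) = ((-81850 - 21286) + (-12 - 87*88))/(290775 - 131378) = (-103136 + (-12 - 7656))/159397 = (-103136 - 7668)*(1/159397) = -110804*1/159397 = -110804/159397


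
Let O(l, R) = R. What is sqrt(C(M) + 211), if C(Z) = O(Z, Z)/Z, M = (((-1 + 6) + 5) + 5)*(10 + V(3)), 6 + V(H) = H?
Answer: 2*sqrt(53) ≈ 14.560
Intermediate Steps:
V(H) = -6 + H
M = 105 (M = (((-1 + 6) + 5) + 5)*(10 + (-6 + 3)) = ((5 + 5) + 5)*(10 - 3) = (10 + 5)*7 = 15*7 = 105)
C(Z) = 1 (C(Z) = Z/Z = 1)
sqrt(C(M) + 211) = sqrt(1 + 211) = sqrt(212) = 2*sqrt(53)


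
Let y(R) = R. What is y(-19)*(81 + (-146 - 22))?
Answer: 1653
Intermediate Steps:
y(-19)*(81 + (-146 - 22)) = -19*(81 + (-146 - 22)) = -19*(81 - 168) = -19*(-87) = 1653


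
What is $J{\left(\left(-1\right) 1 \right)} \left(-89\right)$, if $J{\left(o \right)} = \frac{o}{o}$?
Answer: $-89$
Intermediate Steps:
$J{\left(o \right)} = 1$
$J{\left(\left(-1\right) 1 \right)} \left(-89\right) = 1 \left(-89\right) = -89$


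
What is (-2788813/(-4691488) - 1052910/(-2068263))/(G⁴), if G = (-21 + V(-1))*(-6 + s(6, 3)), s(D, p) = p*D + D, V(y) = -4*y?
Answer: 396581976737/3150926801817229158912 ≈ 1.2586e-10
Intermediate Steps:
s(D, p) = D + D*p (s(D, p) = D*p + D = D + D*p)
G = -306 (G = (-21 - 4*(-1))*(-6 + 6*(1 + 3)) = (-21 + 4)*(-6 + 6*4) = -17*(-6 + 24) = -17*18 = -306)
(-2788813/(-4691488) - 1052910/(-2068263))/(G⁴) = (-2788813/(-4691488) - 1052910/(-2068263))/((-306)⁴) = (-2788813*(-1/4691488) - 1052910*(-1/2068263))/8767700496 = (2788813/4691488 + 116990/229807)*(1/8767700496) = (1189745930211/1078136782816)*(1/8767700496) = 396581976737/3150926801817229158912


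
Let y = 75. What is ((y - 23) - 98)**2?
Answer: 2116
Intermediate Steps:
((y - 23) - 98)**2 = ((75 - 23) - 98)**2 = (52 - 98)**2 = (-46)**2 = 2116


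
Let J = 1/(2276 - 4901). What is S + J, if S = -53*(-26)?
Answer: 3617249/2625 ≈ 1378.0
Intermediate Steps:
J = -1/2625 (J = 1/(-2625) = -1/2625 ≈ -0.00038095)
S = 1378
S + J = 1378 - 1/2625 = 3617249/2625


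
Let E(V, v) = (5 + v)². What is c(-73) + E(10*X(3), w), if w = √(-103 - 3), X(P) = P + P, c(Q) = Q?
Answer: -154 + 10*I*√106 ≈ -154.0 + 102.96*I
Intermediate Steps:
X(P) = 2*P
w = I*√106 (w = √(-106) = I*√106 ≈ 10.296*I)
c(-73) + E(10*X(3), w) = -73 + (5 + I*√106)²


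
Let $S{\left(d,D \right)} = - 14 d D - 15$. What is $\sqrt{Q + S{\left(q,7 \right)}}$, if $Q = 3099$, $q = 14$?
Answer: $4 \sqrt{107} \approx 41.376$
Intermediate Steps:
$S{\left(d,D \right)} = -15 - 14 D d$ ($S{\left(d,D \right)} = - 14 D d - 15 = -15 - 14 D d$)
$\sqrt{Q + S{\left(q,7 \right)}} = \sqrt{3099 - \left(15 + 98 \cdot 14\right)} = \sqrt{3099 - 1387} = \sqrt{1712} = 4 \sqrt{107}$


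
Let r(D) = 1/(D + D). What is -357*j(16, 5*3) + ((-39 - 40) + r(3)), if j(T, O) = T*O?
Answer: -514553/6 ≈ -85759.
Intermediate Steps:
r(D) = 1/(2*D)
j(T, O) = O*T
-357*j(16, 5*3) + ((-39 - 40) + r(3)) = -357*5*3*16 + ((-39 - 40) + (½)/3) = -5355*16 + (-79 + (½)*(⅓)) = -357*240 + (-79 + ⅙) = -85680 - 473/6 = -514553/6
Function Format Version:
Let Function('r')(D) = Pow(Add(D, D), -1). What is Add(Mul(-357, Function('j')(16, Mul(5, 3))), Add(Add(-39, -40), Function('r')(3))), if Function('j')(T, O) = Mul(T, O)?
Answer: Rational(-514553, 6) ≈ -85759.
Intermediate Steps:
Function('r')(D) = Mul(Rational(1, 2), Pow(D, -1)) (Function('r')(D) = Pow(Mul(2, D), -1) = Mul(Rational(1, 2), Pow(D, -1)))
Function('j')(T, O) = Mul(O, T)
Add(Mul(-357, Function('j')(16, Mul(5, 3))), Add(Add(-39, -40), Function('r')(3))) = Add(Mul(-357, Mul(Mul(5, 3), 16)), Add(Add(-39, -40), Mul(Rational(1, 2), Pow(3, -1)))) = Add(Mul(-357, Mul(15, 16)), Add(-79, Mul(Rational(1, 2), Rational(1, 3)))) = Add(Mul(-357, 240), Add(-79, Rational(1, 6))) = Add(-85680, Rational(-473, 6)) = Rational(-514553, 6)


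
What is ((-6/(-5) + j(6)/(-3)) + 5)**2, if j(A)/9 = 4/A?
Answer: 441/25 ≈ 17.640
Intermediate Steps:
j(A) = 36/A (j(A) = 9*(4/A) = 36/A)
((-6/(-5) + j(6)/(-3)) + 5)**2 = ((-6/(-5) + (36/6)/(-3)) + 5)**2 = ((-6*(-1/5) + (36*(1/6))*(-1/3)) + 5)**2 = ((6/5 + 6*(-1/3)) + 5)**2 = ((6/5 - 2) + 5)**2 = (-4/5 + 5)**2 = (21/5)**2 = 441/25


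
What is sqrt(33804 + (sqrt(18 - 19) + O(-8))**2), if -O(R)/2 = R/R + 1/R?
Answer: sqrt(540897 - 56*I)/4 ≈ 183.86 - 0.0095179*I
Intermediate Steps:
O(R) = -2 - 2/R (O(R) = -2*(R/R + 1/R) = -2*(1 + 1/R) = -2 - 2/R)
sqrt(33804 + (sqrt(18 - 19) + O(-8))**2) = sqrt(33804 + (sqrt(18 - 19) + (-2 - 2/(-8)))**2) = sqrt(33804 + (sqrt(-1) + (-2 - 2*(-1/8)))**2) = sqrt(33804 + (I + (-2 + 1/4))**2) = sqrt(33804 + (I - 7/4)**2) = sqrt(33804 + (-7/4 + I)**2)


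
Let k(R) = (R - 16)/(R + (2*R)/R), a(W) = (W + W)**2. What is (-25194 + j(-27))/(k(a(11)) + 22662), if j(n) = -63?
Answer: -681939/611900 ≈ -1.1145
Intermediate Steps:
a(W) = 4*W**2 (a(W) = (2*W)**2 = 4*W**2)
k(R) = (-16 + R)/(2 + R) (k(R) = (-16 + R)/(R + 2) = (-16 + R)/(2 + R))
(-25194 + j(-27))/(k(a(11)) + 22662) = (-25194 - 63)/((-16 + 4*11**2)/(2 + 4*11**2) + 22662) = -25257/((-16 + 4*121)/(2 + 4*121) + 22662) = -25257/((-16 + 484)/(2 + 484) + 22662) = -25257/(468/486 + 22662) = -25257/((1/486)*468 + 22662) = -25257/(26/27 + 22662) = -25257/611900/27 = -25257*27/611900 = -681939/611900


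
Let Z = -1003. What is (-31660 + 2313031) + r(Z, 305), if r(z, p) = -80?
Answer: 2281291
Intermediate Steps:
(-31660 + 2313031) + r(Z, 305) = (-31660 + 2313031) - 80 = 2281371 - 80 = 2281291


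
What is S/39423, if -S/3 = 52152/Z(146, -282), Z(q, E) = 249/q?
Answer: -2538064/1090703 ≈ -2.3270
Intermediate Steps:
S = -7614192/83 (S = -156456/(249/146) = -156456/(249*(1/146)) = -156456/249/146 = -156456*146/249 = -3*2538064/83 = -7614192/83 ≈ -91737.)
S/39423 = -7614192/83/39423 = -7614192/83*1/39423 = -2538064/1090703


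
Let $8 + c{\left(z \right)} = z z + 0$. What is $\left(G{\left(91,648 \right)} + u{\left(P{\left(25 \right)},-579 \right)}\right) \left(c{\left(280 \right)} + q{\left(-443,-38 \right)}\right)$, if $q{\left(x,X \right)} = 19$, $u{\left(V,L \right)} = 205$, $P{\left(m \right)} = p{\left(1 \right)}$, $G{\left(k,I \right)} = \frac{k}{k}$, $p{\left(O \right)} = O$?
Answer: $16152666$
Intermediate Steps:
$G{\left(k,I \right)} = 1$
$P{\left(m \right)} = 1$
$c{\left(z \right)} = -8 + z^{2}$ ($c{\left(z \right)} = -8 + \left(z z + 0\right) = -8 + \left(z^{2} + 0\right) = -8 + z^{2}$)
$\left(G{\left(91,648 \right)} + u{\left(P{\left(25 \right)},-579 \right)}\right) \left(c{\left(280 \right)} + q{\left(-443,-38 \right)}\right) = \left(1 + 205\right) \left(\left(-8 + 280^{2}\right) + 19\right) = 206 \left(\left(-8 + 78400\right) + 19\right) = 206 \left(78392 + 19\right) = 206 \cdot 78411 = 16152666$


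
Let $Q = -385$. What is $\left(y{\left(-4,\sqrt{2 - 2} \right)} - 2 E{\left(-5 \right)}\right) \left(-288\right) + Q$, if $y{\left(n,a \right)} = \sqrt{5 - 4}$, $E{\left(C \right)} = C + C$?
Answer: $-6433$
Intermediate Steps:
$E{\left(C \right)} = 2 C$
$y{\left(n,a \right)} = 1$ ($y{\left(n,a \right)} = \sqrt{1} = 1$)
$\left(y{\left(-4,\sqrt{2 - 2} \right)} - 2 E{\left(-5 \right)}\right) \left(-288\right) + Q = \left(1 - 2 \cdot 2 \left(-5\right)\right) \left(-288\right) - 385 = \left(1 - -20\right) \left(-288\right) - 385 = \left(1 + 20\right) \left(-288\right) - 385 = 21 \left(-288\right) - 385 = -6048 - 385 = -6433$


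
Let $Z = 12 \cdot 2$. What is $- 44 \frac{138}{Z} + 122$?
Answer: $-131$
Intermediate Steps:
$Z = 24$
$- 44 \frac{138}{Z} + 122 = - 44 \cdot \frac{138}{24} + 122 = - 44 \cdot 138 \cdot \frac{1}{24} + 122 = \left(-44\right) \frac{23}{4} + 122 = -253 + 122 = -131$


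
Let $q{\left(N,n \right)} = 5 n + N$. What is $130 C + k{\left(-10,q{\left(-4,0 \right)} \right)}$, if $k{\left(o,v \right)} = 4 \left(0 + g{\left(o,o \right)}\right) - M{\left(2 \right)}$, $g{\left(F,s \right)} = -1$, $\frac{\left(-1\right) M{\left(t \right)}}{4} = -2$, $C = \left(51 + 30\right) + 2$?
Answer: $10778$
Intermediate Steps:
$C = 83$ ($C = 81 + 2 = 83$)
$q{\left(N,n \right)} = N + 5 n$
$M{\left(t \right)} = 8$ ($M{\left(t \right)} = \left(-4\right) \left(-2\right) = 8$)
$k{\left(o,v \right)} = -12$ ($k{\left(o,v \right)} = 4 \left(0 - 1\right) - 8 = 4 \left(-1\right) - 8 = -4 - 8 = -12$)
$130 C + k{\left(-10,q{\left(-4,0 \right)} \right)} = 130 \cdot 83 - 12 = 10790 - 12 = 10778$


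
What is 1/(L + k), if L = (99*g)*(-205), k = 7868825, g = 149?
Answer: 1/4844870 ≈ 2.0640e-7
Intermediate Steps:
L = -3023955 (L = (99*149)*(-205) = 14751*(-205) = -3023955)
1/(L + k) = 1/(-3023955 + 7868825) = 1/4844870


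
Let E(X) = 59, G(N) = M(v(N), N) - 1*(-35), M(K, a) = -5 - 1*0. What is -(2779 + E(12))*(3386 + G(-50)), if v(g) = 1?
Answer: -9694608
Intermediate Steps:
M(K, a) = -5 (M(K, a) = -5 + 0 = -5)
G(N) = 30 (G(N) = -5 - 1*(-35) = -5 + 35 = 30)
-(2779 + E(12))*(3386 + G(-50)) = -(2779 + 59)*(3386 + 30) = -2838*3416 = -1*9694608 = -9694608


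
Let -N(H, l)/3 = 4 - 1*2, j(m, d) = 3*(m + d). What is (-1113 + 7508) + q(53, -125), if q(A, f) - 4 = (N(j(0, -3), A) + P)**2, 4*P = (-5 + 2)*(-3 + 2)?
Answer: 102825/16 ≈ 6426.6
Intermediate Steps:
j(m, d) = 3*d + 3*m (j(m, d) = 3*(d + m) = 3*d + 3*m)
N(H, l) = -6 (N(H, l) = -3*(4 - 1*2) = -3*(4 - 2) = -3*2 = -6)
P = 3/4 (P = ((-5 + 2)*(-3 + 2))/4 = (-3*(-1))/4 = (1/4)*3 = 3/4 ≈ 0.75000)
q(A, f) = 505/16 (q(A, f) = 4 + (-6 + 3/4)**2 = 4 + (-21/4)**2 = 4 + 441/16 = 505/16)
(-1113 + 7508) + q(53, -125) = (-1113 + 7508) + 505/16 = 6395 + 505/16 = 102825/16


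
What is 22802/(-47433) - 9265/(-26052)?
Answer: -17174551/137302724 ≈ -0.12509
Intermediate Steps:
22802/(-47433) - 9265/(-26052) = 22802*(-1/47433) - 9265*(-1/26052) = -22802/47433 + 9265/26052 = -17174551/137302724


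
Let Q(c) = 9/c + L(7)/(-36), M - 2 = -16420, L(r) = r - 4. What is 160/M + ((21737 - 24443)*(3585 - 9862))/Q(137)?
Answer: -229230282587272/238061 ≈ -9.6291e+8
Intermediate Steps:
L(r) = -4 + r
M = -16418 (M = 2 - 16420 = -16418)
Q(c) = -1/12 + 9/c (Q(c) = 9/c + (-4 + 7)/(-36) = 9/c + 3*(-1/36) = 9/c - 1/12 = -1/12 + 9/c)
160/M + ((21737 - 24443)*(3585 - 9862))/Q(137) = 160/(-16418) + ((21737 - 24443)*(3585 - 9862))/(((1/12)*(108 - 1*137)/137)) = 160*(-1/16418) + (-2706*(-6277))/(((1/12)*(1/137)*(108 - 137))) = -80/8209 + 16985562/(((1/12)*(1/137)*(-29))) = -80/8209 + 16985562/(-29/1644) = -80/8209 + 16985562*(-1644/29) = -80/8209 - 27924263928/29 = -229230282587272/238061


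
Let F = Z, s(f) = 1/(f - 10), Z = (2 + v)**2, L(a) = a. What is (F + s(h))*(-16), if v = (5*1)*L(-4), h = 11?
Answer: -5200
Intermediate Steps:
v = -20 (v = (5*1)*(-4) = 5*(-4) = -20)
Z = 324 (Z = (2 - 20)**2 = (-18)**2 = 324)
s(f) = 1/(-10 + f)
F = 324
(F + s(h))*(-16) = (324 + 1/(-10 + 11))*(-16) = (324 + 1/1)*(-16) = (324 + 1)*(-16) = 325*(-16) = -5200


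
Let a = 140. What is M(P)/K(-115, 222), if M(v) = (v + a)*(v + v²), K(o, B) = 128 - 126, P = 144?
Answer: 2964960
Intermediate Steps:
K(o, B) = 2
M(v) = (140 + v)*(v + v²) (M(v) = (v + 140)*(v + v²) = (140 + v)*(v + v²))
M(P)/K(-115, 222) = (144*(140 + 144² + 141*144))/2 = (144*(140 + 20736 + 20304))*(½) = (144*41180)*(½) = 5929920*(½) = 2964960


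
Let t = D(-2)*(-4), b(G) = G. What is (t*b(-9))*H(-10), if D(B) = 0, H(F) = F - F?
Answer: 0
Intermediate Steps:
H(F) = 0
t = 0 (t = 0*(-4) = 0)
(t*b(-9))*H(-10) = (0*(-9))*0 = 0*0 = 0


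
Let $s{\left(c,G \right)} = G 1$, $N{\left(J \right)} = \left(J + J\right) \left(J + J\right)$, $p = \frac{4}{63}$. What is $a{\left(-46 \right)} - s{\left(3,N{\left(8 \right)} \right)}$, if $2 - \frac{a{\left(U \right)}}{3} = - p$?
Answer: $- \frac{5246}{21} \approx -249.81$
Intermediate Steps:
$p = \frac{4}{63}$ ($p = 4 \cdot \frac{1}{63} = \frac{4}{63} \approx 0.063492$)
$a{\left(U \right)} = \frac{130}{21}$ ($a{\left(U \right)} = 6 - 3 \left(\left(-1\right) \frac{4}{63}\right) = 6 - - \frac{4}{21} = 6 + \frac{4}{21} = \frac{130}{21}$)
$N{\left(J \right)} = 4 J^{2}$ ($N{\left(J \right)} = 2 J 2 J = 4 J^{2}$)
$s{\left(c,G \right)} = G$
$a{\left(-46 \right)} - s{\left(3,N{\left(8 \right)} \right)} = \frac{130}{21} - 4 \cdot 8^{2} = \frac{130}{21} - 4 \cdot 64 = \frac{130}{21} - 256 = - \frac{5246}{21}$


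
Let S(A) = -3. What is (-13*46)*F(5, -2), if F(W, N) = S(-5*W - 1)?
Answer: 1794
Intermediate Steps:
F(W, N) = -3
(-13*46)*F(5, -2) = -13*46*(-3) = -598*(-3) = 1794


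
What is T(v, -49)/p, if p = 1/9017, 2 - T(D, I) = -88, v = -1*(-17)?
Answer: 811530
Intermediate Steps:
v = 17
T(D, I) = 90 (T(D, I) = 2 - 1*(-88) = 2 + 88 = 90)
p = 1/9017 ≈ 0.00011090
T(v, -49)/p = 90/(1/9017) = 90*9017 = 811530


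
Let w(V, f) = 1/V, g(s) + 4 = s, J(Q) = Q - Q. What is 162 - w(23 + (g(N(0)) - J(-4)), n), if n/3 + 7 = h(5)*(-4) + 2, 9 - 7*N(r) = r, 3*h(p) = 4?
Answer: 22997/142 ≈ 161.95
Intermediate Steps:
J(Q) = 0
h(p) = 4/3 (h(p) = (1/3)*4 = 4/3)
N(r) = 9/7 - r/7
g(s) = -4 + s
n = -31 (n = -21 + 3*((4/3)*(-4) + 2) = -21 + 3*(-16/3 + 2) = -21 + 3*(-10/3) = -21 - 10 = -31)
162 - w(23 + (g(N(0)) - J(-4)), n) = 162 - 1/(23 + ((-4 + (9/7 - 1/7*0)) - 1*0)) = 162 - 1/(23 + ((-4 + (9/7 + 0)) + 0)) = 162 - 1/(23 + ((-4 + 9/7) + 0)) = 162 - 1/(23 + (-19/7 + 0)) = 162 - 1/(23 - 19/7) = 162 - 1/142/7 = 162 - 1*7/142 = 162 - 7/142 = 22997/142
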